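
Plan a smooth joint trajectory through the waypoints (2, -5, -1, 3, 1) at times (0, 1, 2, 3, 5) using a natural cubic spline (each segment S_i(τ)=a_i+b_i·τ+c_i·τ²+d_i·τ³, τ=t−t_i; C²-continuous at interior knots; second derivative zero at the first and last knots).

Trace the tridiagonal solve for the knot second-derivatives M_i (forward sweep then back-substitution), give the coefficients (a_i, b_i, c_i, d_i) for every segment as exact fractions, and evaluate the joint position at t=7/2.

  seg 0: a=2 b=-425/43 c=0 d=124/43
  seg 1: a=-5 b=-53/43 c=372/43 d=-147/43
  seg 2: a=-1 b=250/43 c=-69/43 d=-9/43
  seg 3: a=3 b=85/43 c=-96/43 d=16/43
S(7/2) = 299/86

Δ: Δ0=-7, Δ1=4, Δ2=4, Δ3=-1
row 1: diag=4, rhs=66; c'=1/4, d'=33/2
row 2: denom=4−1·1/4=15/4; d'=(0−1·33/2)/(15/4)=-22/5
row 3: denom=6−1·4/15=86/15; d'=(-30−1·-22/5)/(86/15)=-192/43
back: M3=-192/43
back: M2=-22/5−4/15·-192/43=-138/43
back: M1=33/2−1/4·-138/43=744/43
M: M0=0, M1=744/43, M2=-138/43, M3=-192/43, M4=0
seg 0: a=2, c=M0/2=0, d=(M1−M0)/(6·1)=124/43, b=Δ0−h0·(2M0+M1)/6=-425/43
seg 1: a=-5, c=M1/2=372/43, d=(M2−M1)/(6·1)=-147/43, b=Δ1−h1·(2M1+M2)/6=-53/43
seg 2: a=-1, c=M2/2=-69/43, d=(M3−M2)/(6·1)=-9/43, b=Δ2−h2·(2M2+M3)/6=250/43
seg 3: a=3, c=M3/2=-96/43, d=(M4−M3)/(6·2)=16/43, b=Δ3−h3·(2M3+M4)/6=85/43
t_q=7/2 → seg 3, τ=1/2; S=3+85/43·τ+-96/43·τ²+16/43·τ³=299/86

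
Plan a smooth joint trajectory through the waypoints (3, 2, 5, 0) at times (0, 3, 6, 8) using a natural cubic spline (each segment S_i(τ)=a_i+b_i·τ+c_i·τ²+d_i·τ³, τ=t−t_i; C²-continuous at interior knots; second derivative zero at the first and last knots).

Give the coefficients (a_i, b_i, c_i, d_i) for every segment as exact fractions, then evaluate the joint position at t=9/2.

  seg 0: a=3 b=-217/222 c=0 d=143/1998
  seg 1: a=2 b=106/111 c=143/222 d=-419/1998
  seg 2: a=5 b=-187/222 c=-46/37 d=23/111
S(9/2) = 2471/592

Δ: Δ0=-1/3, Δ1=1, Δ2=-5/2
row 1: diag=12, rhs=8; c'=1/4, d'=2/3
row 2: denom=10−3·1/4=37/4; d'=(-21−3·2/3)/(37/4)=-92/37
back: M2=-92/37
back: M1=2/3−1/4·-92/37=143/111
M: M0=0, M1=143/111, M2=-92/37, M3=0
seg 0: a=3, c=M0/2=0, d=(M1−M0)/(6·3)=143/1998, b=Δ0−h0·(2M0+M1)/6=-217/222
seg 1: a=2, c=M1/2=143/222, d=(M2−M1)/(6·3)=-419/1998, b=Δ1−h1·(2M1+M2)/6=106/111
seg 2: a=5, c=M2/2=-46/37, d=(M3−M2)/(6·2)=23/111, b=Δ2−h2·(2M2+M3)/6=-187/222
t_q=9/2 → seg 1, τ=3/2; S=2+106/111·τ+143/222·τ²+-419/1998·τ³=2471/592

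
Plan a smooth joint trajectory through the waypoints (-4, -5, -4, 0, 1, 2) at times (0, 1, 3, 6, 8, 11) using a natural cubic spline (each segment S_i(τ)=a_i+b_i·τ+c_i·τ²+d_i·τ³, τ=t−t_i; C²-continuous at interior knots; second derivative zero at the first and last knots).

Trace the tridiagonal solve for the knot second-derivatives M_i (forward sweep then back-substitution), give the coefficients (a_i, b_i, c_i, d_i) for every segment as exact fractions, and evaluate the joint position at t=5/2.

  seg 0: a=-4 b=-5933/4836 c=0 d=1097/4836
  seg 1: a=-5 b=-1321/2418 c=1097/1612 d=-761/9672
  seg 2: a=-4 b=1489/1209 c=84/403 d=-211/3627
  seg 3: a=0 b=1102/1209 c=-127/403 d=529/9672
  seg 4: a=1 b=743/2418 c=21/1612 d=-7/4836
S(5/2) = -117453/25792

Δ: Δ0=-1, Δ1=1/2, Δ2=4/3, Δ3=1/2, Δ4=1/3
row 1: diag=6, rhs=9; c'=1/3, d'=3/2
row 2: denom=10−2·1/3=28/3; d'=(5−2·3/2)/(28/3)=3/14
row 3: denom=10−3·9/28=253/28; d'=(-5−3·3/14)/(253/28)=-158/253
row 4: denom=10−2·56/253=2418/253; d'=(-1−2·-158/253)/(2418/253)=21/806
back: M4=21/806
back: M3=-158/253−56/253·21/806=-254/403
back: M2=3/14−9/28·-254/403=168/403
back: M1=3/2−1/3·168/403=1097/806
M: M0=0, M1=1097/806, M2=168/403, M3=-254/403, M4=21/806, M5=0
seg 0: a=-4, c=M0/2=0, d=(M1−M0)/(6·1)=1097/4836, b=Δ0−h0·(2M0+M1)/6=-5933/4836
seg 1: a=-5, c=M1/2=1097/1612, d=(M2−M1)/(6·2)=-761/9672, b=Δ1−h1·(2M1+M2)/6=-1321/2418
seg 2: a=-4, c=M2/2=84/403, d=(M3−M2)/(6·3)=-211/3627, b=Δ2−h2·(2M2+M3)/6=1489/1209
seg 3: a=0, c=M3/2=-127/403, d=(M4−M3)/(6·2)=529/9672, b=Δ3−h3·(2M3+M4)/6=1102/1209
seg 4: a=1, c=M4/2=21/1612, d=(M5−M4)/(6·3)=-7/4836, b=Δ4−h4·(2M4+M5)/6=743/2418
t_q=5/2 → seg 1, τ=3/2; S=-5+-1321/2418·τ+1097/1612·τ²+-761/9672·τ³=-117453/25792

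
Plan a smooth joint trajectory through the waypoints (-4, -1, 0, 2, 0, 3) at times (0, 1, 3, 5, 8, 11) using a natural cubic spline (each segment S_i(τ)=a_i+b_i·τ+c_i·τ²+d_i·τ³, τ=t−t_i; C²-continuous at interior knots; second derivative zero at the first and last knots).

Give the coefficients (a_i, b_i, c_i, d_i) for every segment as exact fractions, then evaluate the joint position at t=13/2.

Δ: Δ0=3, Δ1=1/2, Δ2=1, Δ3=-2/3, Δ4=1
row 1: diag=6, rhs=-15; c'=1/3, d'=-5/2
row 2: denom=8−2·1/3=22/3; d'=(3−2·-5/2)/(22/3)=12/11
row 3: denom=10−2·3/11=104/11; d'=(-10−2·12/11)/(104/11)=-67/52
row 4: denom=12−3·33/104=1149/104; d'=(10−3·-67/52)/(1149/104)=1442/1149
back: M4=1442/1149
back: M3=-67/52−33/104·1442/1149=-646/383
back: M2=12/11−3/11·-646/383=594/383
back: M1=-5/2−1/3·594/383=-2311/766
M: M0=0, M1=-2311/766, M2=594/383, M3=-646/383, M4=1442/1149, M5=0
seg 0: a=-4, c=M0/2=0, d=(M1−M0)/(6·1)=-2311/4596, b=Δ0−h0·(2M0+M1)/6=16099/4596
seg 1: a=-1, c=M1/2=-2311/1532, d=(M2−M1)/(6·2)=3499/9192, b=Δ1−h1·(2M1+M2)/6=4583/2298
seg 2: a=0, c=M2/2=297/383, d=(M3−M2)/(6·2)=-310/1149, b=Δ2−h2·(2M2+M3)/6=607/1149
seg 3: a=2, c=M3/2=-323/383, d=(M4−M3)/(6·3)=1690/10341, b=Δ3−h3·(2M3+M4)/6=451/1149
seg 4: a=0, c=M4/2=721/1149, d=(M5−M4)/(6·3)=-721/10341, b=Δ4−h4·(2M4+M5)/6=-293/1149
t_q=13/2 → seg 3, τ=3/2; S=2+451/1149·τ+-323/383·τ²+1690/10341·τ³=476/383

  seg 0: a=-4 b=16099/4596 c=0 d=-2311/4596
  seg 1: a=-1 b=4583/2298 c=-2311/1532 d=3499/9192
  seg 2: a=0 b=607/1149 c=297/383 d=-310/1149
  seg 3: a=2 b=451/1149 c=-323/383 d=1690/10341
  seg 4: a=0 b=-293/1149 c=721/1149 d=-721/10341
S(13/2) = 476/383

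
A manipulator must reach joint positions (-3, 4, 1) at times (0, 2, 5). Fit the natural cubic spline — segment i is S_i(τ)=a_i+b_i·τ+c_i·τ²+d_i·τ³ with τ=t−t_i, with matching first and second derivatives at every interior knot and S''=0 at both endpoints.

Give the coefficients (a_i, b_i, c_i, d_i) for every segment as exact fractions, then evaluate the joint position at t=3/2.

Δ: Δ0=7/2, Δ1=-1
row 1: diag=10, rhs=-27; c'=3/10, d'=-27/10
back: M1=-27/10
M: M0=0, M1=-27/10, M2=0
seg 0: a=-3, c=M0/2=0, d=(M1−M0)/(6·2)=-9/40, b=Δ0−h0·(2M0+M1)/6=22/5
seg 1: a=4, c=M1/2=-27/20, d=(M2−M1)/(6·3)=3/20, b=Δ1−h1·(2M1+M2)/6=17/10
t_q=3/2 → seg 0, τ=3/2; S=-3+22/5·τ+0·τ²+-9/40·τ³=909/320

  seg 0: a=-3 b=22/5 c=0 d=-9/40
  seg 1: a=4 b=17/10 c=-27/20 d=3/20
S(3/2) = 909/320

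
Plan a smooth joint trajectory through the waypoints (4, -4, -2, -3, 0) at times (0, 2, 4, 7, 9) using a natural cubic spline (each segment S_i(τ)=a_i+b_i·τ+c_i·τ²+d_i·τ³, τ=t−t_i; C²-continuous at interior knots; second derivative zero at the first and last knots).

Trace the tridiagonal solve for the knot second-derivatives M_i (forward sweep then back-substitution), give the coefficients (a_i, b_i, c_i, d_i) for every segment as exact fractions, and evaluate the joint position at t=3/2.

Δ: Δ0=-4, Δ1=1, Δ2=-1/3, Δ3=3/2
row 1: diag=8, rhs=30; c'=1/4, d'=15/4
row 2: denom=10−2·1/4=19/2; d'=(-8−2·15/4)/(19/2)=-31/19
row 3: denom=10−3·6/19=172/19; d'=(11−3·-31/19)/(172/19)=151/86
back: M3=151/86
back: M2=-31/19−6/19·151/86=-94/43
back: M1=15/4−1/4·-94/43=739/172
M: M0=0, M1=739/172, M2=-94/43, M3=151/86, M4=0
seg 0: a=4, c=M0/2=0, d=(M1−M0)/(6·2)=739/2064, b=Δ0−h0·(2M0+M1)/6=-2803/516
seg 1: a=-4, c=M1/2=739/344, d=(M2−M1)/(6·2)=-1115/2064, b=Δ1−h1·(2M1+M2)/6=-293/258
seg 2: a=-2, c=M2/2=-47/43, d=(M3−M2)/(6·3)=113/516, b=Δ2−h2·(2M2+M3)/6=503/516
seg 3: a=-3, c=M3/2=151/172, d=(M4−M3)/(6·2)=-151/1032, b=Δ3−h3·(2M3+M4)/6=85/258
t_q=3/2 → seg 0, τ=3/2; S=4+-2803/516·τ+0·τ²+739/2064·τ³=-16181/5504

  seg 0: a=4 b=-2803/516 c=0 d=739/2064
  seg 1: a=-4 b=-293/258 c=739/344 d=-1115/2064
  seg 2: a=-2 b=503/516 c=-47/43 d=113/516
  seg 3: a=-3 b=85/258 c=151/172 d=-151/1032
S(3/2) = -16181/5504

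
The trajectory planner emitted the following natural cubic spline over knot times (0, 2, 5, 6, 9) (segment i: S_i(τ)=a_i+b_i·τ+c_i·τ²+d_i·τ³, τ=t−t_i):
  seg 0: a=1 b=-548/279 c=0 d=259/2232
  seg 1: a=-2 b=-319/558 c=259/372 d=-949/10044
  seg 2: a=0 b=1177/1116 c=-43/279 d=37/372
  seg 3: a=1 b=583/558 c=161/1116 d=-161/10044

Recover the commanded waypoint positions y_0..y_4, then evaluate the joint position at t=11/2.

y_0 = S_0(0) = a_0 = 1
y_1 = S_1(0) = a_1 = -2
y_2 = S_2(0) = a_2 = 0
y_3 = S_3(0) = a_3 = 1
y_4 = S_3(3) = 5
t_q=11/2 is in segment 2 (τ=1/2); S_2(τ)=4475/8928

y_0=1 y_1=-2 y_2=0 y_3=1 y_4=5
S(11/2) = 4475/8928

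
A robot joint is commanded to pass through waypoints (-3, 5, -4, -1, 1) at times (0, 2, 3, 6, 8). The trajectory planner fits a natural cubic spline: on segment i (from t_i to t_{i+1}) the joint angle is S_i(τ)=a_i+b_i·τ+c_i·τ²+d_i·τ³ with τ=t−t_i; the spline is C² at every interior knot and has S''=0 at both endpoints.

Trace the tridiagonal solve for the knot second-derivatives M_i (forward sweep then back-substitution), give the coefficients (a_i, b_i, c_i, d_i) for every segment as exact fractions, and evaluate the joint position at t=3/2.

  seg 0: a=-3 b=1855/208 c=0 d=-1023/832
  seg 1: a=5 b=-607/104 c=-3069/416 d=1753/416
  seg 2: a=-4 b=-3307/416 c=1095/208 d=-73/96
  seg 3: a=-1 b=323/104 c=-657/416 d=219/832
S(3/2) = 41451/6656

Δ: Δ0=4, Δ1=-9, Δ2=1, Δ3=1
row 1: diag=6, rhs=-78; c'=1/6, d'=-13
row 2: denom=8−1·1/6=47/6; d'=(60−1·-13)/(47/6)=438/47
row 3: denom=10−3·18/47=416/47; d'=(0−3·438/47)/(416/47)=-657/208
back: M3=-657/208
back: M2=438/47−18/47·-657/208=1095/104
back: M1=-13−1/6·1095/104=-3069/208
M: M0=0, M1=-3069/208, M2=1095/104, M3=-657/208, M4=0
seg 0: a=-3, c=M0/2=0, d=(M1−M0)/(6·2)=-1023/832, b=Δ0−h0·(2M0+M1)/6=1855/208
seg 1: a=5, c=M1/2=-3069/416, d=(M2−M1)/(6·1)=1753/416, b=Δ1−h1·(2M1+M2)/6=-607/104
seg 2: a=-4, c=M2/2=1095/208, d=(M3−M2)/(6·3)=-73/96, b=Δ2−h2·(2M2+M3)/6=-3307/416
seg 3: a=-1, c=M3/2=-657/416, d=(M4−M3)/(6·2)=219/832, b=Δ3−h3·(2M3+M4)/6=323/104
t_q=3/2 → seg 0, τ=3/2; S=-3+1855/208·τ+0·τ²+-1023/832·τ³=41451/6656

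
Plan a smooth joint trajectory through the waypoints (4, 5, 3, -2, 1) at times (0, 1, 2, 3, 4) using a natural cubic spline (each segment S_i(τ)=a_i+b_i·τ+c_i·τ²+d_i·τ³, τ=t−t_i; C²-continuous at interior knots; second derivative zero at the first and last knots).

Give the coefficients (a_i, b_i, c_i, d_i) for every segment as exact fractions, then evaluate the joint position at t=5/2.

Δ: Δ0=1, Δ1=-2, Δ2=-5, Δ3=3
row 1: diag=4, rhs=-18; c'=1/4, d'=-9/2
row 2: denom=4−1·1/4=15/4; d'=(-18−1·-9/2)/(15/4)=-18/5
row 3: denom=4−1·4/15=56/15; d'=(48−1·-18/5)/(56/15)=387/28
back: M3=387/28
back: M2=-18/5−4/15·387/28=-51/7
back: M1=-9/2−1/4·-51/7=-75/28
M: M0=0, M1=-75/28, M2=-51/7, M3=387/28, M4=0
seg 0: a=4, c=M0/2=0, d=(M1−M0)/(6·1)=-25/56, b=Δ0−h0·(2M0+M1)/6=81/56
seg 1: a=5, c=M1/2=-75/56, d=(M2−M1)/(6·1)=-43/56, b=Δ1−h1·(2M1+M2)/6=3/28
seg 2: a=3, c=M2/2=-51/14, d=(M3−M2)/(6·1)=197/56, b=Δ2−h2·(2M2+M3)/6=-39/8
seg 3: a=-2, c=M3/2=387/56, d=(M4−M3)/(6·1)=-129/56, b=Δ3−h3·(2M3+M4)/6=-45/28
t_q=5/2 → seg 2, τ=1/2; S=3+-39/8·τ+-51/14·τ²+197/56·τ³=41/448

  seg 0: a=4 b=81/56 c=0 d=-25/56
  seg 1: a=5 b=3/28 c=-75/56 d=-43/56
  seg 2: a=3 b=-39/8 c=-51/14 d=197/56
  seg 3: a=-2 b=-45/28 c=387/56 d=-129/56
S(5/2) = 41/448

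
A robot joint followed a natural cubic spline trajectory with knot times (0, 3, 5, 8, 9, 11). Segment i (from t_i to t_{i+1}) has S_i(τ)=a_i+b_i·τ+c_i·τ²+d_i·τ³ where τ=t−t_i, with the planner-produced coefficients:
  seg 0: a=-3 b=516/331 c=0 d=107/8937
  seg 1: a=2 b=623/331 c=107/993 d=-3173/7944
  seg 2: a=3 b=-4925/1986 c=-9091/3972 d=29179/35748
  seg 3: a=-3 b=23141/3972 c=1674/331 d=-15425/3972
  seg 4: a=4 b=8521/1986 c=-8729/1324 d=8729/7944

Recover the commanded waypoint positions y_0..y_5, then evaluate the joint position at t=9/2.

y_0=-3 y_1=2 y_2=3 y_3=-3 y_4=4 y_5=-5
S(9/2) = 78755/21184

y_0 = S_0(0) = a_0 = -3
y_1 = S_1(0) = a_1 = 2
y_2 = S_2(0) = a_2 = 3
y_3 = S_3(0) = a_3 = -3
y_4 = S_4(0) = a_4 = 4
y_5 = S_4(2) = -5
t_q=9/2 is in segment 1 (τ=3/2); S_1(τ)=78755/21184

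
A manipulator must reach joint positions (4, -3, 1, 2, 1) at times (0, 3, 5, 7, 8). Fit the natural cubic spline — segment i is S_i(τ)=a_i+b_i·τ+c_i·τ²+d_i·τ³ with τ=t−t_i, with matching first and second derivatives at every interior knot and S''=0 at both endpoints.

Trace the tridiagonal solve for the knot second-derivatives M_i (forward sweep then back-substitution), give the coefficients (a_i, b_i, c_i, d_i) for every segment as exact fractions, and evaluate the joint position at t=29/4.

  seg 0: a=4 b=-148/39 c=0 d=19/117
  seg 1: a=-3 b=23/39 c=19/13 d=-59/156
  seg 2: a=1 b=74/39 c=-21/26 d=17/312
  seg 3: a=2 b=-53/78 c=-25/52 d=25/156
S(29/4) = 5999/3328

Δ: Δ0=-7/3, Δ1=2, Δ2=1/2, Δ3=-1
row 1: diag=10, rhs=26; c'=1/5, d'=13/5
row 2: denom=8−2·1/5=38/5; d'=(-9−2·13/5)/(38/5)=-71/38
row 3: denom=6−2·5/19=104/19; d'=(-9−2·-71/38)/(104/19)=-25/26
back: M3=-25/26
back: M2=-71/38−5/19·-25/26=-21/13
back: M1=13/5−1/5·-21/13=38/13
M: M0=0, M1=38/13, M2=-21/13, M3=-25/26, M4=0
seg 0: a=4, c=M0/2=0, d=(M1−M0)/(6·3)=19/117, b=Δ0−h0·(2M0+M1)/6=-148/39
seg 1: a=-3, c=M1/2=19/13, d=(M2−M1)/(6·2)=-59/156, b=Δ1−h1·(2M1+M2)/6=23/39
seg 2: a=1, c=M2/2=-21/26, d=(M3−M2)/(6·2)=17/312, b=Δ2−h2·(2M2+M3)/6=74/39
seg 3: a=2, c=M3/2=-25/52, d=(M4−M3)/(6·1)=25/156, b=Δ3−h3·(2M3+M4)/6=-53/78
t_q=29/4 → seg 3, τ=1/4; S=2+-53/78·τ+-25/52·τ²+25/156·τ³=5999/3328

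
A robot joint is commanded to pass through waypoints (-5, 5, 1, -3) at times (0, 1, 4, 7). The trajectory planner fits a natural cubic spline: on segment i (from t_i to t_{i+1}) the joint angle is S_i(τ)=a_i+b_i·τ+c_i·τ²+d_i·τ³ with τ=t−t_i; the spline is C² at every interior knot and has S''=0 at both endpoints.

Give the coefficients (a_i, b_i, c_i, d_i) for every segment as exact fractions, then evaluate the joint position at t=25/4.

Δ: Δ0=10, Δ1=-4/3, Δ2=-4/3
row 1: diag=8, rhs=-68; c'=3/8, d'=-17/2
row 2: denom=12−3·3/8=87/8; d'=(0−3·-17/2)/(87/8)=68/29
back: M2=68/29
back: M1=-17/2−3/8·68/29=-272/29
M: M0=0, M1=-272/29, M2=68/29, M3=0
seg 0: a=-5, c=M0/2=0, d=(M1−M0)/(6·1)=-136/87, b=Δ0−h0·(2M0+M1)/6=1006/87
seg 1: a=5, c=M1/2=-136/29, d=(M2−M1)/(6·3)=170/261, b=Δ1−h1·(2M1+M2)/6=598/87
seg 2: a=1, c=M2/2=34/29, d=(M3−M2)/(6·3)=-34/261, b=Δ2−h2·(2M2+M3)/6=-320/87
t_q=25/4 → seg 2, τ=9/4; S=1+-320/87·τ+34/29·τ²+-34/261·τ³=-2621/928

  seg 0: a=-5 b=1006/87 c=0 d=-136/87
  seg 1: a=5 b=598/87 c=-136/29 d=170/261
  seg 2: a=1 b=-320/87 c=34/29 d=-34/261
S(25/4) = -2621/928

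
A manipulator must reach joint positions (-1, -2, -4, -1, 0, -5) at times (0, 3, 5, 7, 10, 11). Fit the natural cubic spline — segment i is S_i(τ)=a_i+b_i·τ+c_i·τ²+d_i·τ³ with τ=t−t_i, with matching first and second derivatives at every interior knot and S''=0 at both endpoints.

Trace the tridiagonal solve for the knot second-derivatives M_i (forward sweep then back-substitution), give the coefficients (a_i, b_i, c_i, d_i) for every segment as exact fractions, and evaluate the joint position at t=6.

Δ: Δ0=-1/3, Δ1=-1, Δ2=3/2, Δ3=1/3, Δ4=-5
row 1: diag=10, rhs=-4; c'=1/5, d'=-2/5
row 2: denom=8−2·1/5=38/5; d'=(15−2·-2/5)/(38/5)=79/38
row 3: denom=10−2·5/19=180/19; d'=(-7−2·79/38)/(180/19)=-53/45
row 4: denom=8−3·19/60=141/20; d'=(-32−3·-53/45)/(141/20)=-1708/423
back: M4=-1708/423
back: M3=-53/45−19/60·-1708/423=128/1269
back: M2=79/38−5/19·128/1269=5209/2538
back: M1=-2/5−1/5·5209/2538=-2057/2538
M: M0=0, M1=-2057/2538, M2=5209/2538, M3=128/1269, M4=-1708/423, M5=0
seg 0: a=-1, c=M0/2=0, d=(M1−M0)/(6·3)=-2057/45684, b=Δ0−h0·(2M0+M1)/6=365/5076
seg 1: a=-2, c=M1/2=-2057/5076, d=(M2−M1)/(6·2)=1211/5076, b=Δ1−h1·(2M1+M2)/6=-2903/2538
seg 2: a=-4, c=M2/2=5209/5076, d=(M3−M2)/(6·2)=-1651/10152, b=Δ2−h2·(2M2+M3)/6=83/846
seg 3: a=-1, c=M3/2=64/1269, d=(M4−M3)/(6·3)=-2626/11421, b=Δ3−h3·(2M3+M4)/6=2857/1269
seg 4: a=0, c=M4/2=-854/423, d=(M5−M4)/(6·1)=854/1269, b=Δ4−h4·(2M4+M5)/6=-4637/1269
t_q=6 → seg 2, τ=1; S=-4+83/846·τ+5209/5076·τ²+-1651/10152·τ³=-30845/10152

  seg 0: a=-1 b=365/5076 c=0 d=-2057/45684
  seg 1: a=-2 b=-2903/2538 c=-2057/5076 d=1211/5076
  seg 2: a=-4 b=83/846 c=5209/5076 d=-1651/10152
  seg 3: a=-1 b=2857/1269 c=64/1269 d=-2626/11421
  seg 4: a=0 b=-4637/1269 c=-854/423 d=854/1269
S(6) = -30845/10152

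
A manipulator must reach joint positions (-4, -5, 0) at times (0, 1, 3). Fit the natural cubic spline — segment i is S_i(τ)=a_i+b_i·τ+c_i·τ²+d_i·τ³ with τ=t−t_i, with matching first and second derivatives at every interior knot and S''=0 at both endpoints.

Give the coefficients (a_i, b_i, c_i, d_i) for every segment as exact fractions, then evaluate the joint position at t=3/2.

Δ: Δ0=-1, Δ1=5/2
row 1: diag=6, rhs=21; c'=1/3, d'=7/2
back: M1=7/2
M: M0=0, M1=7/2, M2=0
seg 0: a=-4, c=M0/2=0, d=(M1−M0)/(6·1)=7/12, b=Δ0−h0·(2M0+M1)/6=-19/12
seg 1: a=-5, c=M1/2=7/4, d=(M2−M1)/(6·2)=-7/24, b=Δ1−h1·(2M1+M2)/6=1/6
t_q=3/2 → seg 1, τ=1/2; S=-5+1/6·τ+7/4·τ²+-7/24·τ³=-289/64

  seg 0: a=-4 b=-19/12 c=0 d=7/12
  seg 1: a=-5 b=1/6 c=7/4 d=-7/24
S(3/2) = -289/64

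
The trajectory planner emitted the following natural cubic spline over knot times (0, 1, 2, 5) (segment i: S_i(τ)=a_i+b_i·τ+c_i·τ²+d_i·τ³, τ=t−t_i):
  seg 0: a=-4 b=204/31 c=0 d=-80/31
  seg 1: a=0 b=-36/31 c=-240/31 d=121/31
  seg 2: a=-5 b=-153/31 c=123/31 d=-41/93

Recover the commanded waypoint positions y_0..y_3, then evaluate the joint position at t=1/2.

y_0=-4 y_1=0 y_2=-5 y_3=4
S(1/2) = -32/31

y_0 = S_0(0) = a_0 = -4
y_1 = S_1(0) = a_1 = 0
y_2 = S_2(0) = a_2 = -5
y_3 = S_2(3) = 4
t_q=1/2 is in segment 0 (τ=1/2); S_0(τ)=-32/31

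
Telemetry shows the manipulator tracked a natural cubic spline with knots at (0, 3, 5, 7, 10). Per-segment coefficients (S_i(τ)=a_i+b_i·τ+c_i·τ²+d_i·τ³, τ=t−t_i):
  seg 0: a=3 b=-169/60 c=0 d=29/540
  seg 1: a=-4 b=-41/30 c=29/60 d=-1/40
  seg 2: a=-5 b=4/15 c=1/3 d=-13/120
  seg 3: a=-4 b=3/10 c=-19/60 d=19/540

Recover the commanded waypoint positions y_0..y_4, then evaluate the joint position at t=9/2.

y_0=3 y_1=-4 y_2=-5 y_3=-4 y_4=-5
S(9/2) = -323/64

y_0 = S_0(0) = a_0 = 3
y_1 = S_1(0) = a_1 = -4
y_2 = S_2(0) = a_2 = -5
y_3 = S_3(0) = a_3 = -4
y_4 = S_3(3) = -5
t_q=9/2 is in segment 1 (τ=3/2); S_1(τ)=-323/64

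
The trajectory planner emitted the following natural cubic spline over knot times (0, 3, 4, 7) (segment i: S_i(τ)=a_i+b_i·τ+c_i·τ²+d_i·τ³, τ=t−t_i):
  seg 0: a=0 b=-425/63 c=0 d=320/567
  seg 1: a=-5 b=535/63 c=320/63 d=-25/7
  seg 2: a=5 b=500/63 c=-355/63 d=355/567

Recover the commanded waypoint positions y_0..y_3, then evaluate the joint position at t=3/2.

y_0 = S_0(0) = a_0 = 0
y_1 = S_1(0) = a_1 = -5
y_2 = S_2(0) = a_2 = 5
y_3 = S_2(3) = -5
t_q=3/2 is in segment 0 (τ=3/2); S_0(τ)=-115/14

y_0=0 y_1=-5 y_2=5 y_3=-5
S(3/2) = -115/14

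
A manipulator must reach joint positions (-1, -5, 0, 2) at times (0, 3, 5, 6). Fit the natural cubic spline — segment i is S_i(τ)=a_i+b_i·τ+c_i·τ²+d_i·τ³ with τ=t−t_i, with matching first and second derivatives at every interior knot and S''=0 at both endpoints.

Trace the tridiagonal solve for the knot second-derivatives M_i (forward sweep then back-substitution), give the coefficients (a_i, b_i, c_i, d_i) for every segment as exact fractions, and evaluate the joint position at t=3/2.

  seg 0: a=-1 b=-55/21 c=0 d=1/7
  seg 1: a=-5 b=26/21 c=9/7 d=-55/168
  seg 2: a=0 b=103/42 c=-19/28 d=19/84
S(3/2) = -249/56

Δ: Δ0=-4/3, Δ1=5/2, Δ2=2
row 1: diag=10, rhs=23; c'=1/5, d'=23/10
row 2: denom=6−2·1/5=28/5; d'=(-3−2·23/10)/(28/5)=-19/14
back: M2=-19/14
back: M1=23/10−1/5·-19/14=18/7
M: M0=0, M1=18/7, M2=-19/14, M3=0
seg 0: a=-1, c=M0/2=0, d=(M1−M0)/(6·3)=1/7, b=Δ0−h0·(2M0+M1)/6=-55/21
seg 1: a=-5, c=M1/2=9/7, d=(M2−M1)/(6·2)=-55/168, b=Δ1−h1·(2M1+M2)/6=26/21
seg 2: a=0, c=M2/2=-19/28, d=(M3−M2)/(6·1)=19/84, b=Δ2−h2·(2M2+M3)/6=103/42
t_q=3/2 → seg 0, τ=3/2; S=-1+-55/21·τ+0·τ²+1/7·τ³=-249/56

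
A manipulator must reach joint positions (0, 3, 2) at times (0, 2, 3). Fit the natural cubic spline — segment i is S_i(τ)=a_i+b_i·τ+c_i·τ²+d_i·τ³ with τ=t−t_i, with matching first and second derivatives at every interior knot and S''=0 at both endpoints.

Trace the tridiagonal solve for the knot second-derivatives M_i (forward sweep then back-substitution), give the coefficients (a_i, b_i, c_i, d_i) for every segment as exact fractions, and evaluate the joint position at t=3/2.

  seg 0: a=0 b=7/3 c=0 d=-5/24
  seg 1: a=3 b=-1/6 c=-5/4 d=5/12
S(3/2) = 179/64

Δ: Δ0=3/2, Δ1=-1
row 1: diag=6, rhs=-15; c'=1/6, d'=-5/2
back: M1=-5/2
M: M0=0, M1=-5/2, M2=0
seg 0: a=0, c=M0/2=0, d=(M1−M0)/(6·2)=-5/24, b=Δ0−h0·(2M0+M1)/6=7/3
seg 1: a=3, c=M1/2=-5/4, d=(M2−M1)/(6·1)=5/12, b=Δ1−h1·(2M1+M2)/6=-1/6
t_q=3/2 → seg 0, τ=3/2; S=0+7/3·τ+0·τ²+-5/24·τ³=179/64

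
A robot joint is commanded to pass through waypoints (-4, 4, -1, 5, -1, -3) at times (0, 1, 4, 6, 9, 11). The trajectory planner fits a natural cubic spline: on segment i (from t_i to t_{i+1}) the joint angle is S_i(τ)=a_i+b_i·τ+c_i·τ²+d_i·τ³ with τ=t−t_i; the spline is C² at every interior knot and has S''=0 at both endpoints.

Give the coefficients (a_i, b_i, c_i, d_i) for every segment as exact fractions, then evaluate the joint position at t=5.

  seg 0: a=-4 b=19710/2047 c=0 d=-3334/2047
  seg 1: a=4 b=9708/2047 c=-10002/2047 d=50659/55269
  seg 2: a=-1 b=355/2047 c=20653/6141 d=-5987/6141
  seg 3: a=5 b=11833/6141 c=-15269/6141 d=21692/55269
  seg 4: a=-1 b=-14705/6141 c=2141/2047 d=-2141/12282
S(5) = 9590/6141

Δ: Δ0=8, Δ1=-5/3, Δ2=3, Δ3=-2, Δ4=-1
row 1: diag=8, rhs=-58; c'=3/8, d'=-29/4
row 2: denom=10−3·3/8=71/8; d'=(28−3·-29/4)/(71/8)=398/71
row 3: denom=10−2·16/71=678/71; d'=(-30−2·398/71)/(678/71)=-1463/339
row 4: denom=10−3·71/226=2047/226; d'=(6−3·-1463/339)/(2047/226)=4282/2047
back: M4=4282/2047
back: M3=-1463/339−71/226·4282/2047=-30538/6141
back: M2=398/71−16/71·-30538/6141=41306/6141
back: M1=-29/4−3/8·41306/6141=-20004/2047
M: M0=0, M1=-20004/2047, M2=41306/6141, M3=-30538/6141, M4=4282/2047, M5=0
seg 0: a=-4, c=M0/2=0, d=(M1−M0)/(6·1)=-3334/2047, b=Δ0−h0·(2M0+M1)/6=19710/2047
seg 1: a=4, c=M1/2=-10002/2047, d=(M2−M1)/(6·3)=50659/55269, b=Δ1−h1·(2M1+M2)/6=9708/2047
seg 2: a=-1, c=M2/2=20653/6141, d=(M3−M2)/(6·2)=-5987/6141, b=Δ2−h2·(2M2+M3)/6=355/2047
seg 3: a=5, c=M3/2=-15269/6141, d=(M4−M3)/(6·3)=21692/55269, b=Δ3−h3·(2M3+M4)/6=11833/6141
seg 4: a=-1, c=M4/2=2141/2047, d=(M5−M4)/(6·2)=-2141/12282, b=Δ4−h4·(2M4+M5)/6=-14705/6141
t_q=5 → seg 2, τ=1; S=-1+355/2047·τ+20653/6141·τ²+-5987/6141·τ³=9590/6141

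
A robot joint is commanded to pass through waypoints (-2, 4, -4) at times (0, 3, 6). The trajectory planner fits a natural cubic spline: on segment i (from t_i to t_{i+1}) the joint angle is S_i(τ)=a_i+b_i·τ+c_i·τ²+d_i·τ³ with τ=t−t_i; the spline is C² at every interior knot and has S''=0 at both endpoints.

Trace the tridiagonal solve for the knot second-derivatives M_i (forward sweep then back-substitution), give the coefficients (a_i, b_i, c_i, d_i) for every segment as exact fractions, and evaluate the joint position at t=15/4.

Δ: Δ0=2, Δ1=-8/3
row 1: diag=12, rhs=-28; c'=1/4, d'=-7/3
back: M1=-7/3
M: M0=0, M1=-7/3, M2=0
seg 0: a=-2, c=M0/2=0, d=(M1−M0)/(6·3)=-7/54, b=Δ0−h0·(2M0+M1)/6=19/6
seg 1: a=4, c=M1/2=-7/6, d=(M2−M1)/(6·3)=7/54, b=Δ1−h1·(2M1+M2)/6=-1/3
t_q=15/4 → seg 1, τ=3/4; S=4+-1/3·τ+-7/6·τ²+7/54·τ³=403/128

  seg 0: a=-2 b=19/6 c=0 d=-7/54
  seg 1: a=4 b=-1/3 c=-7/6 d=7/54
S(15/4) = 403/128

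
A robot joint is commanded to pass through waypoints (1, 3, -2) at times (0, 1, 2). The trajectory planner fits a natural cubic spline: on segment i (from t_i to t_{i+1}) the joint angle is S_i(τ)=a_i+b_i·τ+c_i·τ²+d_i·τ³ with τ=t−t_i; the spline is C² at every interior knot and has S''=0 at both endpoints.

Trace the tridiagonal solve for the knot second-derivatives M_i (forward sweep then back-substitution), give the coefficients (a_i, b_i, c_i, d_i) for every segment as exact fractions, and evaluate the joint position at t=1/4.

  seg 0: a=1 b=15/4 c=0 d=-7/4
  seg 1: a=3 b=-3/2 c=-21/4 d=7/4
S(1/4) = 489/256

Δ: Δ0=2, Δ1=-5
row 1: diag=4, rhs=-42; c'=1/4, d'=-21/2
back: M1=-21/2
M: M0=0, M1=-21/2, M2=0
seg 0: a=1, c=M0/2=0, d=(M1−M0)/(6·1)=-7/4, b=Δ0−h0·(2M0+M1)/6=15/4
seg 1: a=3, c=M1/2=-21/4, d=(M2−M1)/(6·1)=7/4, b=Δ1−h1·(2M1+M2)/6=-3/2
t_q=1/4 → seg 0, τ=1/4; S=1+15/4·τ+0·τ²+-7/4·τ³=489/256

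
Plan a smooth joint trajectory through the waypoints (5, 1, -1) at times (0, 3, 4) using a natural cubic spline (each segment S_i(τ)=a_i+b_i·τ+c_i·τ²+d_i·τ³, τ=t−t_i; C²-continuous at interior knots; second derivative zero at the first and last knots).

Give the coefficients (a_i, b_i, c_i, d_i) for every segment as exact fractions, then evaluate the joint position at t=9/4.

  seg 0: a=5 b=-13/12 c=0 d=-1/36
  seg 1: a=1 b=-11/6 c=-1/4 d=1/12
S(9/4) = 575/256

Δ: Δ0=-4/3, Δ1=-2
row 1: diag=8, rhs=-4; c'=1/8, d'=-1/2
back: M1=-1/2
M: M0=0, M1=-1/2, M2=0
seg 0: a=5, c=M0/2=0, d=(M1−M0)/(6·3)=-1/36, b=Δ0−h0·(2M0+M1)/6=-13/12
seg 1: a=1, c=M1/2=-1/4, d=(M2−M1)/(6·1)=1/12, b=Δ1−h1·(2M1+M2)/6=-11/6
t_q=9/4 → seg 0, τ=9/4; S=5+-13/12·τ+0·τ²+-1/36·τ³=575/256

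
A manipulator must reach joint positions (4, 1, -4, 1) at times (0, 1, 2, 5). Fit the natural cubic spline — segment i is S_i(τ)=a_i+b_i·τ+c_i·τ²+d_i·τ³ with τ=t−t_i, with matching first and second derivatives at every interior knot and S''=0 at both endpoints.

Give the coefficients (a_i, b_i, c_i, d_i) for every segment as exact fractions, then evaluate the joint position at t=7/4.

Δ: Δ0=-3, Δ1=-5, Δ2=5/3
row 1: diag=4, rhs=-12; c'=1/4, d'=-3
row 2: denom=8−1·1/4=31/4; d'=(40−1·-3)/(31/4)=172/31
back: M2=172/31
back: M1=-3−1/4·172/31=-136/31
M: M0=0, M1=-136/31, M2=172/31, M3=0
seg 0: a=4, c=M0/2=0, d=(M1−M0)/(6·1)=-68/93, b=Δ0−h0·(2M0+M1)/6=-211/93
seg 1: a=1, c=M1/2=-68/31, d=(M2−M1)/(6·1)=154/93, b=Δ1−h1·(2M1+M2)/6=-415/93
seg 2: a=-4, c=M2/2=86/31, d=(M3−M2)/(6·3)=-86/279, b=Δ2−h2·(2M2+M3)/6=-361/93
t_q=7/4 → seg 1, τ=3/4; S=1+-415/93·τ+-68/31·τ²+154/93·τ³=-2859/992

  seg 0: a=4 b=-211/93 c=0 d=-68/93
  seg 1: a=1 b=-415/93 c=-68/31 d=154/93
  seg 2: a=-4 b=-361/93 c=86/31 d=-86/279
S(7/4) = -2859/992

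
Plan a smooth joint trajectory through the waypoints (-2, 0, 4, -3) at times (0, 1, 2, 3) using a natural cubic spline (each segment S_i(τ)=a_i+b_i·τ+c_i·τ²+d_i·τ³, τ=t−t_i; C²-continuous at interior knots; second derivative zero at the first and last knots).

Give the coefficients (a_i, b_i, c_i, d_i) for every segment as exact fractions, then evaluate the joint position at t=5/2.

Δ: Δ0=2, Δ1=4, Δ2=-7
row 1: diag=4, rhs=12; c'=1/4, d'=3
row 2: denom=4−1·1/4=15/4; d'=(-66−1·3)/(15/4)=-92/5
back: M2=-92/5
back: M1=3−1/4·-92/5=38/5
M: M0=0, M1=38/5, M2=-92/5, M3=0
seg 0: a=-2, c=M0/2=0, d=(M1−M0)/(6·1)=19/15, b=Δ0−h0·(2M0+M1)/6=11/15
seg 1: a=0, c=M1/2=19/5, d=(M2−M1)/(6·1)=-13/3, b=Δ1−h1·(2M1+M2)/6=68/15
seg 2: a=4, c=M2/2=-46/5, d=(M3−M2)/(6·1)=46/15, b=Δ2−h2·(2M2+M3)/6=-13/15
t_q=5/2 → seg 2, τ=1/2; S=4+-13/15·τ+-46/5·τ²+46/15·τ³=33/20

  seg 0: a=-2 b=11/15 c=0 d=19/15
  seg 1: a=0 b=68/15 c=19/5 d=-13/3
  seg 2: a=4 b=-13/15 c=-46/5 d=46/15
S(5/2) = 33/20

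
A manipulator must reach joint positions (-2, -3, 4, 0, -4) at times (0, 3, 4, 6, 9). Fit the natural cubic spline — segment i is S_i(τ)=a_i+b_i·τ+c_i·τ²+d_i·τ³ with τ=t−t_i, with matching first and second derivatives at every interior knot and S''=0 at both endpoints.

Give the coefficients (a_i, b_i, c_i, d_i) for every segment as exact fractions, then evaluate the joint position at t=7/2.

  seg 0: a=-2 b=-826/219 c=0 d=251/657
  seg 1: a=-3 b=1433/219 c=251/73 d=-653/219
  seg 2: a=4 b=980/219 c=-402/73 d=497/438
  seg 3: a=0 b=-862/219 c=95/73 d=-95/657
S(7/2) = 443/584

Δ: Δ0=-1/3, Δ1=7, Δ2=-2, Δ3=-4/3
row 1: diag=8, rhs=44; c'=1/8, d'=11/2
row 2: denom=6−1·1/8=47/8; d'=(-54−1·11/2)/(47/8)=-476/47
row 3: denom=10−2·16/47=438/47; d'=(4−2·-476/47)/(438/47)=190/73
back: M3=190/73
back: M2=-476/47−16/47·190/73=-804/73
back: M1=11/2−1/8·-804/73=502/73
M: M0=0, M1=502/73, M2=-804/73, M3=190/73, M4=0
seg 0: a=-2, c=M0/2=0, d=(M1−M0)/(6·3)=251/657, b=Δ0−h0·(2M0+M1)/6=-826/219
seg 1: a=-3, c=M1/2=251/73, d=(M2−M1)/(6·1)=-653/219, b=Δ1−h1·(2M1+M2)/6=1433/219
seg 2: a=4, c=M2/2=-402/73, d=(M3−M2)/(6·2)=497/438, b=Δ2−h2·(2M2+M3)/6=980/219
seg 3: a=0, c=M3/2=95/73, d=(M4−M3)/(6·3)=-95/657, b=Δ3−h3·(2M3+M4)/6=-862/219
t_q=7/2 → seg 1, τ=1/2; S=-3+1433/219·τ+251/73·τ²+-653/219·τ³=443/584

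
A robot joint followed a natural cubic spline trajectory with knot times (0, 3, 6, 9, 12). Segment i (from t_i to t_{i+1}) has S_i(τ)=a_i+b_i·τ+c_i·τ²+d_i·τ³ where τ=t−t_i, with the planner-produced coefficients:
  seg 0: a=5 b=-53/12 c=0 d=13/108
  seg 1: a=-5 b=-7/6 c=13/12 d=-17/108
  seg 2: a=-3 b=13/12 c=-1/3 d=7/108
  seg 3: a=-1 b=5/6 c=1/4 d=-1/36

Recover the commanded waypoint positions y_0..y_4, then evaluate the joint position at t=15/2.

y_0=5 y_1=-5 y_2=-3 y_3=-1 y_4=3
S(15/2) = -61/32

y_0 = S_0(0) = a_0 = 5
y_1 = S_1(0) = a_1 = -5
y_2 = S_2(0) = a_2 = -3
y_3 = S_3(0) = a_3 = -1
y_4 = S_3(3) = 3
t_q=15/2 is in segment 2 (τ=3/2); S_2(τ)=-61/32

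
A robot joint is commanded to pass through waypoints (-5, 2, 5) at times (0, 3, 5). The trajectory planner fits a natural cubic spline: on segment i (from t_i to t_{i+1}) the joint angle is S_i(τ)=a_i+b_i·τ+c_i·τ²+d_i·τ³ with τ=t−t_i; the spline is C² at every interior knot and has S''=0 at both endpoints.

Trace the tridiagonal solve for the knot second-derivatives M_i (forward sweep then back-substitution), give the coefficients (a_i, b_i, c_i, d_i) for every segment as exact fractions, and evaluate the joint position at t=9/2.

Δ: Δ0=7/3, Δ1=3/2
row 1: diag=10, rhs=-5; c'=1/5, d'=-1/2
back: M1=-1/2
M: M0=0, M1=-1/2, M2=0
seg 0: a=-5, c=M0/2=0, d=(M1−M0)/(6·3)=-1/36, b=Δ0−h0·(2M0+M1)/6=31/12
seg 1: a=2, c=M1/2=-1/4, d=(M2−M1)/(6·2)=1/24, b=Δ1−h1·(2M1+M2)/6=11/6
t_q=9/2 → seg 1, τ=3/2; S=2+11/6·τ+-1/4·τ²+1/24·τ³=277/64

  seg 0: a=-5 b=31/12 c=0 d=-1/36
  seg 1: a=2 b=11/6 c=-1/4 d=1/24
S(9/2) = 277/64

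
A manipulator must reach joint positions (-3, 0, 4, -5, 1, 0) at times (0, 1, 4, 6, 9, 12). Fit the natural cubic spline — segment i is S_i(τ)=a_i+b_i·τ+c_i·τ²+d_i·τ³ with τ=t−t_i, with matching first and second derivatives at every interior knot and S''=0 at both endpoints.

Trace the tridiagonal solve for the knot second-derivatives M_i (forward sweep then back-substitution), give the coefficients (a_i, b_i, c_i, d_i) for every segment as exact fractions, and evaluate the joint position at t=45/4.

Δ: Δ0=3, Δ1=4/3, Δ2=-9/2, Δ3=2, Δ4=-1/3
row 1: diag=8, rhs=-10; c'=3/8, d'=-5/4
row 2: denom=10−3·3/8=71/8; d'=(-35−3·-5/4)/(71/8)=-250/71
row 3: denom=10−2·16/71=678/71; d'=(39−2·-250/71)/(678/71)=3269/678
row 4: denom=12−3·71/226=2499/226; d'=(-14−3·3269/678)/(2499/226)=-919/357
back: M4=-919/357
back: M3=3269/678−71/226·-919/357=670/119
back: M2=-250/71−16/71·670/119=-570/119
back: M1=-5/4−3/8·-570/119=65/119
M: M0=0, M1=65/119, M2=-570/119, M3=670/119, M4=-919/357, M5=0
seg 0: a=-3, c=M0/2=0, d=(M1−M0)/(6·1)=65/714, b=Δ0−h0·(2M0+M1)/6=2077/714
seg 1: a=0, c=M1/2=65/238, d=(M2−M1)/(6·3)=-635/2142, b=Δ1−h1·(2M1+M2)/6=1136/357
seg 2: a=4, c=M2/2=-285/119, d=(M3−M2)/(6·2)=310/357, b=Δ2−h2·(2M2+M3)/6=-2273/714
seg 3: a=-5, c=M3/2=335/119, d=(M4−M3)/(6·3)=-2929/6426, b=Δ3−h3·(2M3+M4)/6=-239/102
seg 4: a=1, c=M4/2=-919/714, d=(M5−M4)/(6·3)=919/6426, b=Δ4−h4·(2M4+M5)/6=800/357
t_q=45/4 → seg 4, τ=9/4; S=1+800/357·τ+-919/714·τ²+919/6426·τ³=17593/15232

  seg 0: a=-3 b=2077/714 c=0 d=65/714
  seg 1: a=0 b=1136/357 c=65/238 d=-635/2142
  seg 2: a=4 b=-2273/714 c=-285/119 d=310/357
  seg 3: a=-5 b=-239/102 c=335/119 d=-2929/6426
  seg 4: a=1 b=800/357 c=-919/714 d=919/6426
S(45/4) = 17593/15232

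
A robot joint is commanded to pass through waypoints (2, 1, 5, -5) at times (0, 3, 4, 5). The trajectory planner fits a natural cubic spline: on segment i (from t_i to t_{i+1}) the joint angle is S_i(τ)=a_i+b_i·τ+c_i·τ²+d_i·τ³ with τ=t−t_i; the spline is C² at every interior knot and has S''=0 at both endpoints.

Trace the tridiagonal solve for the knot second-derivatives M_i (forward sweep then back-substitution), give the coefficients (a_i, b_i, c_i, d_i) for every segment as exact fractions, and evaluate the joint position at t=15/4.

  seg 0: a=2 b=-313/93 c=0 d=94/279
  seg 1: a=1 b=533/93 c=94/31 d=-443/93
  seg 2: a=5 b=-232/93 c=-349/31 d=349/93
S(15/4) = 9909/1984

Δ: Δ0=-1/3, Δ1=4, Δ2=-10
row 1: diag=8, rhs=26; c'=1/8, d'=13/4
row 2: denom=4−1·1/8=31/8; d'=(-84−1·13/4)/(31/8)=-698/31
back: M2=-698/31
back: M1=13/4−1/8·-698/31=188/31
M: M0=0, M1=188/31, M2=-698/31, M3=0
seg 0: a=2, c=M0/2=0, d=(M1−M0)/(6·3)=94/279, b=Δ0−h0·(2M0+M1)/6=-313/93
seg 1: a=1, c=M1/2=94/31, d=(M2−M1)/(6·1)=-443/93, b=Δ1−h1·(2M1+M2)/6=533/93
seg 2: a=5, c=M2/2=-349/31, d=(M3−M2)/(6·1)=349/93, b=Δ2−h2·(2M2+M3)/6=-232/93
t_q=15/4 → seg 1, τ=3/4; S=1+533/93·τ+94/31·τ²+-443/93·τ³=9909/1984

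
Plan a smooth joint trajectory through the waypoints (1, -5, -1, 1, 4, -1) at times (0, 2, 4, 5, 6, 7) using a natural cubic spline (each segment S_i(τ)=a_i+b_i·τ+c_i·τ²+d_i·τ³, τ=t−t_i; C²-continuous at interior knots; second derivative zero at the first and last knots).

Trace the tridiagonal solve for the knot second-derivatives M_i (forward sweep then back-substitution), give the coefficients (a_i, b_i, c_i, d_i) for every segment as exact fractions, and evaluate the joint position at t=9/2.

  seg 0: a=1 b=-698/157 c=0 d=227/628
  seg 1: a=-5 b=-17/157 c=681/314 d=-175/314
  seg 2: a=-1 b=295/157 c=-369/314 d=407/314
  seg 3: a=1 b=1073/314 c=426/157 d=-983/314
  seg 4: a=4 b=-86/157 c=-2097/314 d=699/314
S(9/2) = -483/2512

Δ: Δ0=-3, Δ1=2, Δ2=2, Δ3=3, Δ4=-5
row 1: diag=8, rhs=30; c'=1/4, d'=15/4
row 2: denom=6−2·1/4=11/2; d'=(0−2·15/4)/(11/2)=-15/11
row 3: denom=4−1·2/11=42/11; d'=(6−1·-15/11)/(42/11)=27/14
row 4: denom=4−1·11/42=157/42; d'=(-48−1·27/14)/(157/42)=-2097/157
back: M4=-2097/157
back: M3=27/14−11/42·-2097/157=852/157
back: M2=-15/11−2/11·852/157=-369/157
back: M1=15/4−1/4·-369/157=681/157
M: M0=0, M1=681/157, M2=-369/157, M3=852/157, M4=-2097/157, M5=0
seg 0: a=1, c=M0/2=0, d=(M1−M0)/(6·2)=227/628, b=Δ0−h0·(2M0+M1)/6=-698/157
seg 1: a=-5, c=M1/2=681/314, d=(M2−M1)/(6·2)=-175/314, b=Δ1−h1·(2M1+M2)/6=-17/157
seg 2: a=-1, c=M2/2=-369/314, d=(M3−M2)/(6·1)=407/314, b=Δ2−h2·(2M2+M3)/6=295/157
seg 3: a=1, c=M3/2=426/157, d=(M4−M3)/(6·1)=-983/314, b=Δ3−h3·(2M3+M4)/6=1073/314
seg 4: a=4, c=M4/2=-2097/314, d=(M5−M4)/(6·1)=699/314, b=Δ4−h4·(2M4+M5)/6=-86/157
t_q=9/2 → seg 2, τ=1/2; S=-1+295/157·τ+-369/314·τ²+407/314·τ³=-483/2512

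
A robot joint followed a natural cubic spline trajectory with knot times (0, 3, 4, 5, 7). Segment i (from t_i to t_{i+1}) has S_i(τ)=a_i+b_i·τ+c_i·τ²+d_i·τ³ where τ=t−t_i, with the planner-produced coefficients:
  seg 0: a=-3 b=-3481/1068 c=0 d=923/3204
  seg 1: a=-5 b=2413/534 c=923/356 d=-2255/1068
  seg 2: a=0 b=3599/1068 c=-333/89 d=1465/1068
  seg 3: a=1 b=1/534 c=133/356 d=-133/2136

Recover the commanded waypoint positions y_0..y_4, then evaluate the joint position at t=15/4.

y_0 = S_0(0) = a_0 = -3
y_1 = S_1(0) = a_1 = -5
y_2 = S_2(0) = a_2 = 0
y_3 = S_3(0) = a_3 = 1
y_4 = S_3(2) = 2
t_q=15/4 is in segment 1 (τ=3/4); S_1(τ)=-23771/22784

y_0=-3 y_1=-5 y_2=0 y_3=1 y_4=2
S(15/4) = -23771/22784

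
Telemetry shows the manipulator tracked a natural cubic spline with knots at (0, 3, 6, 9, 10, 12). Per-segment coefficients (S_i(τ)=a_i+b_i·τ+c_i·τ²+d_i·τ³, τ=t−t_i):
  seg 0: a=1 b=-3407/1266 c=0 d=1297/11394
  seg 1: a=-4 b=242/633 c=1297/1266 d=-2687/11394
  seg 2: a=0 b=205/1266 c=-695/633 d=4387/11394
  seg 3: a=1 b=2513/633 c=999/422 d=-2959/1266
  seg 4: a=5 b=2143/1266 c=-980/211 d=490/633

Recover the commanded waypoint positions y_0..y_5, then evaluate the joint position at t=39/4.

y_0=1 y_1=-4 y_2=0 y_3=1 y_4=5 y_5=-4
S(39/4) = 116757/27008

y_0 = S_0(0) = a_0 = 1
y_1 = S_1(0) = a_1 = -4
y_2 = S_2(0) = a_2 = 0
y_3 = S_3(0) = a_3 = 1
y_4 = S_4(0) = a_4 = 5
y_5 = S_4(2) = -4
t_q=39/4 is in segment 3 (τ=3/4); S_3(τ)=116757/27008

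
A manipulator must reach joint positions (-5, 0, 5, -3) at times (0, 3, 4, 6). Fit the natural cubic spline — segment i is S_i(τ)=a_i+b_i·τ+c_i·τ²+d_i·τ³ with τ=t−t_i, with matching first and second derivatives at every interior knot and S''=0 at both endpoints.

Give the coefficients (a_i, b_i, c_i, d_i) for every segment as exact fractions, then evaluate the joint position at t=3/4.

Δ: Δ0=5/3, Δ1=5, Δ2=-4
row 1: diag=8, rhs=20; c'=1/8, d'=5/2
row 2: denom=6−1·1/8=47/8; d'=(-54−1·5/2)/(47/8)=-452/47
back: M2=-452/47
back: M1=5/2−1/8·-452/47=174/47
M: M0=0, M1=174/47, M2=-452/47, M3=0
seg 0: a=-5, c=M0/2=0, d=(M1−M0)/(6·3)=29/141, b=Δ0−h0·(2M0+M1)/6=-26/141
seg 1: a=0, c=M1/2=87/47, d=(M2−M1)/(6·1)=-313/141, b=Δ1−h1·(2M1+M2)/6=757/141
seg 2: a=5, c=M2/2=-226/47, d=(M3−M2)/(6·2)=113/141, b=Δ2−h2·(2M2+M3)/6=340/141
t_q=3/4 → seg 0, τ=3/4; S=-5+-26/141·τ+0·τ²+29/141·τ³=-15195/3008

  seg 0: a=-5 b=-26/141 c=0 d=29/141
  seg 1: a=0 b=757/141 c=87/47 d=-313/141
  seg 2: a=5 b=340/141 c=-226/47 d=113/141
S(3/4) = -15195/3008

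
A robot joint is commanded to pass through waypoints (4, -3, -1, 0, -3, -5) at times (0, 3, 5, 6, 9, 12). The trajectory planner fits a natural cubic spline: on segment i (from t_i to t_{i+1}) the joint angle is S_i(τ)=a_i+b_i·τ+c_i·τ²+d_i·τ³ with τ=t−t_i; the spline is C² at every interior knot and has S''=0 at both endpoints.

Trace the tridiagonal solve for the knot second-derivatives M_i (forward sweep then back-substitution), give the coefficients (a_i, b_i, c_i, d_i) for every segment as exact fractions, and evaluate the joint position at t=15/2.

Δ: Δ0=-7/3, Δ1=1, Δ2=1, Δ3=-1, Δ4=-2/3
row 1: diag=10, rhs=20; c'=1/5, d'=2
row 2: denom=6−2·1/5=28/5; d'=(0−2·2)/(28/5)=-5/7
row 3: denom=8−1·5/28=219/28; d'=(-12−1·-5/7)/(219/28)=-316/219
row 4: denom=12−3·28/73=792/73; d'=(2−3·-316/219)/(792/73)=7/12
back: M4=7/12
back: M3=-316/219−28/73·7/12=-5/3
back: M2=-5/7−5/28·-5/3=-5/12
back: M1=2−1/5·-5/12=25/12
M: M0=0, M1=25/12, M2=-5/12, M3=-5/3, M4=7/12, M5=0
seg 0: a=4, c=M0/2=0, d=(M1−M0)/(6·3)=25/216, b=Δ0−h0·(2M0+M1)/6=-27/8
seg 1: a=-3, c=M1/2=25/24, d=(M2−M1)/(6·2)=-5/24, b=Δ1−h1·(2M1+M2)/6=-1/4
seg 2: a=-1, c=M2/2=-5/24, d=(M3−M2)/(6·1)=-5/24, b=Δ2−h2·(2M2+M3)/6=17/12
seg 3: a=0, c=M3/2=-5/6, d=(M4−M3)/(6·3)=1/8, b=Δ3−h3·(2M3+M4)/6=3/8
seg 4: a=-3, c=M4/2=7/24, d=(M5−M4)/(6·3)=-7/216, b=Δ4−h4·(2M4+M5)/6=-5/4
t_q=15/2 → seg 3, τ=3/2; S=0+3/8·τ+-5/6·τ²+1/8·τ³=-57/64

  seg 0: a=4 b=-27/8 c=0 d=25/216
  seg 1: a=-3 b=-1/4 c=25/24 d=-5/24
  seg 2: a=-1 b=17/12 c=-5/24 d=-5/24
  seg 3: a=0 b=3/8 c=-5/6 d=1/8
  seg 4: a=-3 b=-5/4 c=7/24 d=-7/216
S(15/2) = -57/64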